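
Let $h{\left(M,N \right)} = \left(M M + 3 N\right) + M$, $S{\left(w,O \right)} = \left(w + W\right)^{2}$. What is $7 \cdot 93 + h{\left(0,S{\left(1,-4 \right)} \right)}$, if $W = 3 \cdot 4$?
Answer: $1158$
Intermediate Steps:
$W = 12$
$S{\left(w,O \right)} = \left(12 + w\right)^{2}$ ($S{\left(w,O \right)} = \left(w + 12\right)^{2} = \left(12 + w\right)^{2}$)
$h{\left(M,N \right)} = M + M^{2} + 3 N$ ($h{\left(M,N \right)} = \left(M^{2} + 3 N\right) + M = M + M^{2} + 3 N$)
$7 \cdot 93 + h{\left(0,S{\left(1,-4 \right)} \right)} = 7 \cdot 93 + \left(0 + 0^{2} + 3 \left(12 + 1\right)^{2}\right) = 651 + \left(0 + 0 + 3 \cdot 13^{2}\right) = 651 + \left(0 + 0 + 3 \cdot 169\right) = 651 + \left(0 + 0 + 507\right) = 651 + 507 = 1158$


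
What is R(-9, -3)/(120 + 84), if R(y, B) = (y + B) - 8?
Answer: -5/51 ≈ -0.098039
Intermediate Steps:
R(y, B) = -8 + B + y (R(y, B) = (B + y) - 8 = -8 + B + y)
R(-9, -3)/(120 + 84) = (-8 - 3 - 9)/(120 + 84) = -20/204 = -20*1/204 = -5/51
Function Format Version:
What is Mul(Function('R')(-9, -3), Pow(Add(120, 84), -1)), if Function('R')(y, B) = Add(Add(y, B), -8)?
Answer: Rational(-5, 51) ≈ -0.098039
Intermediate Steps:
Function('R')(y, B) = Add(-8, B, y) (Function('R')(y, B) = Add(Add(B, y), -8) = Add(-8, B, y))
Mul(Function('R')(-9, -3), Pow(Add(120, 84), -1)) = Mul(Add(-8, -3, -9), Pow(Add(120, 84), -1)) = Mul(-20, Pow(204, -1)) = Mul(-20, Rational(1, 204)) = Rational(-5, 51)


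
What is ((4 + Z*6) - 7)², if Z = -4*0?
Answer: 9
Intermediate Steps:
Z = 0
((4 + Z*6) - 7)² = ((4 + 0*6) - 7)² = ((4 + 0) - 7)² = (4 - 7)² = (-3)² = 9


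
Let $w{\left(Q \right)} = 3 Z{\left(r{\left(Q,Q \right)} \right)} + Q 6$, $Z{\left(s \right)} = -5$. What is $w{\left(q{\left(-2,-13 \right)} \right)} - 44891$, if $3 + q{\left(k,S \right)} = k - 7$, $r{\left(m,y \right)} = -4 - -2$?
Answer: $-44978$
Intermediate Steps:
$r{\left(m,y \right)} = -2$ ($r{\left(m,y \right)} = -4 + 2 = -2$)
$q{\left(k,S \right)} = -10 + k$ ($q{\left(k,S \right)} = -3 + \left(k - 7\right) = -3 + \left(-7 + k\right) = -10 + k$)
$w{\left(Q \right)} = -15 + 6 Q$ ($w{\left(Q \right)} = 3 \left(-5\right) + Q 6 = -15 + 6 Q$)
$w{\left(q{\left(-2,-13 \right)} \right)} - 44891 = \left(-15 + 6 \left(-10 - 2\right)\right) - 44891 = \left(-15 + 6 \left(-12\right)\right) - 44891 = \left(-15 - 72\right) - 44891 = -87 - 44891 = -44978$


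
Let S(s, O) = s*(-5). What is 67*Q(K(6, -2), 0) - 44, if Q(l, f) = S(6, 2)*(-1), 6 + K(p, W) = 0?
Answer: 1966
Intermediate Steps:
S(s, O) = -5*s
K(p, W) = -6 (K(p, W) = -6 + 0 = -6)
Q(l, f) = 30 (Q(l, f) = -5*6*(-1) = -30*(-1) = 30)
67*Q(K(6, -2), 0) - 44 = 67*30 - 44 = 2010 - 44 = 1966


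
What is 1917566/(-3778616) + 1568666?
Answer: 2963692264345/1889308 ≈ 1.5687e+6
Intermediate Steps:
1917566/(-3778616) + 1568666 = 1917566*(-1/3778616) + 1568666 = -958783/1889308 + 1568666 = 2963692264345/1889308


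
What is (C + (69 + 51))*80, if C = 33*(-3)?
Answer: 1680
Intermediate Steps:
C = -99
(C + (69 + 51))*80 = (-99 + (69 + 51))*80 = (-99 + 120)*80 = 21*80 = 1680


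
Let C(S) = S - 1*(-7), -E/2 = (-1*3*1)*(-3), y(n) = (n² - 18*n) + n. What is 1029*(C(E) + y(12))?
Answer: -73059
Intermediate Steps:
y(n) = n² - 17*n
E = -18 (E = -2*-1*3*1*(-3) = -2*(-3*1)*(-3) = -(-6)*(-3) = -2*9 = -18)
C(S) = 7 + S (C(S) = S + 7 = 7 + S)
1029*(C(E) + y(12)) = 1029*((7 - 18) + 12*(-17 + 12)) = 1029*(-11 + 12*(-5)) = 1029*(-11 - 60) = 1029*(-71) = -73059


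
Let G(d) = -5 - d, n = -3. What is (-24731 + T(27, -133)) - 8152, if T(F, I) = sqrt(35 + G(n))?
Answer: -32883 + sqrt(33) ≈ -32877.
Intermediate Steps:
T(F, I) = sqrt(33) (T(F, I) = sqrt(35 + (-5 - 1*(-3))) = sqrt(35 + (-5 + 3)) = sqrt(35 - 2) = sqrt(33))
(-24731 + T(27, -133)) - 8152 = (-24731 + sqrt(33)) - 8152 = -32883 + sqrt(33)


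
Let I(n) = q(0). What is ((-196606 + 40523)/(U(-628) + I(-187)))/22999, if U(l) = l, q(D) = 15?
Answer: 156083/14098387 ≈ 0.011071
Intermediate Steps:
I(n) = 15
((-196606 + 40523)/(U(-628) + I(-187)))/22999 = ((-196606 + 40523)/(-628 + 15))/22999 = -156083/(-613)*(1/22999) = -156083*(-1/613)*(1/22999) = (156083/613)*(1/22999) = 156083/14098387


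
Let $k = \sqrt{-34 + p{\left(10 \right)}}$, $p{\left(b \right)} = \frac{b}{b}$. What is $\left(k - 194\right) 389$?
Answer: $-75466 + 389 i \sqrt{33} \approx -75466.0 + 2234.6 i$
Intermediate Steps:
$p{\left(b \right)} = 1$
$k = i \sqrt{33}$ ($k = \sqrt{-34 + 1} = \sqrt{-33} = i \sqrt{33} \approx 5.7446 i$)
$\left(k - 194\right) 389 = \left(i \sqrt{33} - 194\right) 389 = \left(-194 + i \sqrt{33}\right) 389 = -75466 + 389 i \sqrt{33}$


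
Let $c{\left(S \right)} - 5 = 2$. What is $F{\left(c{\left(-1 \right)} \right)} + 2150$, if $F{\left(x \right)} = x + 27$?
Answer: $2184$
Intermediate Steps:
$c{\left(S \right)} = 7$ ($c{\left(S \right)} = 5 + 2 = 7$)
$F{\left(x \right)} = 27 + x$
$F{\left(c{\left(-1 \right)} \right)} + 2150 = \left(27 + 7\right) + 2150 = 34 + 2150 = 2184$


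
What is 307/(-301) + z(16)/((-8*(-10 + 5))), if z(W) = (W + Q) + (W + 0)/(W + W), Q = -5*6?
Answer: -32687/24080 ≈ -1.3574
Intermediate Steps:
Q = -30
z(W) = -59/2 + W (z(W) = (W - 30) + (W + 0)/(W + W) = (-30 + W) + W/((2*W)) = (-30 + W) + W*(1/(2*W)) = (-30 + W) + ½ = -59/2 + W)
307/(-301) + z(16)/((-8*(-10 + 5))) = 307/(-301) + (-59/2 + 16)/((-8*(-10 + 5))) = 307*(-1/301) - 27/(2*((-8*(-5)))) = -307/301 - 27/2/40 = -307/301 - 27/2*1/40 = -307/301 - 27/80 = -32687/24080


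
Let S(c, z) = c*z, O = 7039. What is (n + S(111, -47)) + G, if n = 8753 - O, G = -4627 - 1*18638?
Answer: -26768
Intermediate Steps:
G = -23265 (G = -4627 - 18638 = -23265)
n = 1714 (n = 8753 - 1*7039 = 8753 - 7039 = 1714)
(n + S(111, -47)) + G = (1714 + 111*(-47)) - 23265 = (1714 - 5217) - 23265 = -3503 - 23265 = -26768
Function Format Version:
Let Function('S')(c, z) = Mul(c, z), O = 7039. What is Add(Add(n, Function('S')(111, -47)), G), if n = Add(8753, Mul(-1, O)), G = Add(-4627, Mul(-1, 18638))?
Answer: -26768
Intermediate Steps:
G = -23265 (G = Add(-4627, -18638) = -23265)
n = 1714 (n = Add(8753, Mul(-1, 7039)) = Add(8753, -7039) = 1714)
Add(Add(n, Function('S')(111, -47)), G) = Add(Add(1714, Mul(111, -47)), -23265) = Add(Add(1714, -5217), -23265) = Add(-3503, -23265) = -26768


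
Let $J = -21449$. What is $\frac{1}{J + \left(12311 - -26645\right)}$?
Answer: $\frac{1}{17507} \approx 5.712 \cdot 10^{-5}$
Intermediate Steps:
$\frac{1}{J + \left(12311 - -26645\right)} = \frac{1}{-21449 + \left(12311 - -26645\right)} = \frac{1}{-21449 + \left(12311 + 26645\right)} = \frac{1}{-21449 + 38956} = \frac{1}{17507}$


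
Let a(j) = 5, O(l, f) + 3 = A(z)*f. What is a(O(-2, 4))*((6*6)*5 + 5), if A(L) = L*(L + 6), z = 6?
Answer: 925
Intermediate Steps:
A(L) = L*(6 + L)
O(l, f) = -3 + 72*f (O(l, f) = -3 + (6*(6 + 6))*f = -3 + (6*12)*f = -3 + 72*f)
a(O(-2, 4))*((6*6)*5 + 5) = 5*((6*6)*5 + 5) = 5*(36*5 + 5) = 5*(180 + 5) = 5*185 = 925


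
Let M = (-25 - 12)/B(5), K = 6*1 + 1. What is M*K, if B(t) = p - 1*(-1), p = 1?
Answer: -259/2 ≈ -129.50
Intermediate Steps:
K = 7 (K = 6 + 1 = 7)
B(t) = 2 (B(t) = 1 - 1*(-1) = 1 + 1 = 2)
M = -37/2 (M = (-25 - 12)/2 = -37*1/2 = -37/2 ≈ -18.500)
M*K = -37/2*7 = -259/2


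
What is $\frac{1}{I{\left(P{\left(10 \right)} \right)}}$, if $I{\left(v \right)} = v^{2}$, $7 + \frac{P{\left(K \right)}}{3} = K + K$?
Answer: $\frac{1}{1521} \approx 0.00065746$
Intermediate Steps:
$P{\left(K \right)} = -21 + 6 K$ ($P{\left(K \right)} = -21 + 3 \left(K + K\right) = -21 + 3 \cdot 2 K = -21 + 6 K$)
$\frac{1}{I{\left(P{\left(10 \right)} \right)}} = \frac{1}{\left(-21 + 6 \cdot 10\right)^{2}} = \frac{1}{\left(-21 + 60\right)^{2}} = \frac{1}{39^{2}} = \frac{1}{1521}$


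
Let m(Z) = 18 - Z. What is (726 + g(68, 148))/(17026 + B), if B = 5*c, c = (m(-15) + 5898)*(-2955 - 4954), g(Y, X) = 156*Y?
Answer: -11334/234524369 ≈ -4.8328e-5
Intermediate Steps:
c = -46908279 (c = ((18 - 1*(-15)) + 5898)*(-2955 - 4954) = ((18 + 15) + 5898)*(-7909) = (33 + 5898)*(-7909) = 5931*(-7909) = -46908279)
B = -234541395 (B = 5*(-46908279) = -234541395)
(726 + g(68, 148))/(17026 + B) = (726 + 156*68)/(17026 - 234541395) = (726 + 10608)/(-234524369) = 11334*(-1/234524369) = -11334/234524369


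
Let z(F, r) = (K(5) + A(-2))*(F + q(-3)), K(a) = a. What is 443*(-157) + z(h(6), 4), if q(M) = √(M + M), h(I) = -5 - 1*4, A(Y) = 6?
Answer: -69650 + 11*I*√6 ≈ -69650.0 + 26.944*I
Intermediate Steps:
h(I) = -9 (h(I) = -5 - 4 = -9)
q(M) = √2*√M (q(M) = √(2*M) = √2*√M)
z(F, r) = 11*F + 11*I*√6 (z(F, r) = (5 + 6)*(F + √2*√(-3)) = 11*(F + √2*(I*√3)) = 11*(F + I*√6) = 11*F + 11*I*√6)
443*(-157) + z(h(6), 4) = 443*(-157) + (11*(-9) + 11*I*√6) = -69551 + (-99 + 11*I*√6) = -69650 + 11*I*√6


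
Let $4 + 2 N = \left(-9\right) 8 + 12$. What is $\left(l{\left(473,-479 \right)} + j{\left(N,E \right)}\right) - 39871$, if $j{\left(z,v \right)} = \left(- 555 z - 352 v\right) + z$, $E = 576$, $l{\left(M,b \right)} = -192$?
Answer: $-225087$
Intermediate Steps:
$N = -32$ ($N = -2 + \frac{\left(-9\right) 8 + 12}{2} = -2 + \frac{-72 + 12}{2} = -2 + \frac{1}{2} \left(-60\right) = -2 - 30 = -32$)
$j{\left(z,v \right)} = - 554 z - 352 v$
$\left(l{\left(473,-479 \right)} + j{\left(N,E \right)}\right) - 39871 = \left(-192 - 185024\right) - 39871 = -185216 - 39871 = -225087$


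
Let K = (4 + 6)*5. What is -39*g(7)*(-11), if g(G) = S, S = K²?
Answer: 1072500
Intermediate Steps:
K = 50 (K = 10*5 = 50)
S = 2500 (S = 50² = 2500)
g(G) = 2500
-39*g(7)*(-11) = -39*2500*(-11) = -97500*(-11) = 1072500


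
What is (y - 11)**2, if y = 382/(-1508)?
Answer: 71995225/568516 ≈ 126.64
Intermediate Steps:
y = -191/754 (y = 382*(-1/1508) = -191/754 ≈ -0.25332)
(y - 11)**2 = (-191/754 - 11)**2 = (-8485/754)**2 = 71995225/568516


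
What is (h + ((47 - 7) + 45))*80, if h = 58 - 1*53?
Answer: 7200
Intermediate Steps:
h = 5 (h = 58 - 53 = 5)
(h + ((47 - 7) + 45))*80 = (5 + ((47 - 7) + 45))*80 = (5 + (40 + 45))*80 = (5 + 85)*80 = 90*80 = 7200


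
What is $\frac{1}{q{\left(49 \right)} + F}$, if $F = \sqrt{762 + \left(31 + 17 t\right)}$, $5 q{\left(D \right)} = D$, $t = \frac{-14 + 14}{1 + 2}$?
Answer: $- \frac{245}{17424} + \frac{25 \sqrt{793}}{17424} \approx 0.026343$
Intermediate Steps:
$t = 0$ ($t = \frac{0}{3} = 0 \cdot \frac{1}{3} = 0$)
$q{\left(D \right)} = \frac{D}{5}$
$F = \sqrt{793}$ ($F = \sqrt{762 + \left(31 + 17 \cdot 0\right)} = \sqrt{762 + \left(31 + 0\right)} = \sqrt{762 + 31} = \sqrt{793} \approx 28.16$)
$\frac{1}{q{\left(49 \right)} + F} = \frac{1}{\frac{1}{5} \cdot 49 + \sqrt{793}} = \frac{1}{\frac{49}{5} + \sqrt{793}}$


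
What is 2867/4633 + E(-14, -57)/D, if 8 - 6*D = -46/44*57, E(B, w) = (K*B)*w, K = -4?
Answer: -1947823523/6889271 ≈ -282.73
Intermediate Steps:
E(B, w) = -4*B*w (E(B, w) = (-4*B)*w = -4*B*w)
D = 1487/132 (D = 4/3 - (-46/44)*57/6 = 4/3 - (-46*1/44)*57/6 = 4/3 - (-23)*57/132 = 4/3 - ⅙*(-1311/22) = 4/3 + 437/44 = 1487/132 ≈ 11.265)
2867/4633 + E(-14, -57)/D = 2867/4633 + (-4*(-14)*(-57))/(1487/132) = 2867*(1/4633) - 3192*132/1487 = 2867/4633 - 421344/1487 = -1947823523/6889271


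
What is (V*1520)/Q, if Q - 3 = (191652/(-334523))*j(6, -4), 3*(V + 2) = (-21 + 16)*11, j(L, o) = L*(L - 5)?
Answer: 31016972560/439029 ≈ 70649.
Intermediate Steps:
j(L, o) = L*(-5 + L)
V = -61/3 (V = -2 + ((-21 + 16)*11)/3 = -2 + (-5*11)/3 = -2 + (⅓)*(-55) = -2 - 55/3 = -61/3 ≈ -20.333)
Q = -146343/334523 (Q = 3 + (191652/(-334523))*(6*(-5 + 6)) = 3 + (191652*(-1/334523))*(6*1) = 3 - 191652/334523*6 = 3 - 1149912/334523 = -146343/334523 ≈ -0.43747)
(V*1520)/Q = (-61/3*1520)/(-146343/334523) = -92720/3*(-334523/146343) = 31016972560/439029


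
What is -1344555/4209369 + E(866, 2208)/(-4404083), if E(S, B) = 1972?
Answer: -1976610897911/6179470151209 ≈ -0.31987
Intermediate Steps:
-1344555/4209369 + E(866, 2208)/(-4404083) = -1344555/4209369 + 1972/(-4404083) = -1344555*1/4209369 + 1972*(-1/4404083) = -448185/1403123 - 1972/4404083 = -1976610897911/6179470151209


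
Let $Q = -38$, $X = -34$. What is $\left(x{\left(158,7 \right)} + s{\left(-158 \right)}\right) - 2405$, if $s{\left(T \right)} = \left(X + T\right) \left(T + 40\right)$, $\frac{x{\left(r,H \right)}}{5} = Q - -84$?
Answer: $20481$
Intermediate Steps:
$x{\left(r,H \right)} = 230$ ($x{\left(r,H \right)} = 5 \left(-38 - -84\right) = 5 \left(-38 + 84\right) = 5 \cdot 46 = 230$)
$s{\left(T \right)} = \left(-34 + T\right) \left(40 + T\right)$ ($s{\left(T \right)} = \left(-34 + T\right) \left(T + 40\right) = \left(-34 + T\right) \left(40 + T\right)$)
$\left(x{\left(158,7 \right)} + s{\left(-158 \right)}\right) - 2405 = \left(230 + \left(-1360 + \left(-158\right)^{2} + 6 \left(-158\right)\right)\right) - 2405 = \left(230 - -22656\right) - 2405 = \left(230 + 22656\right) - 2405 = 22886 - 2405 = 20481$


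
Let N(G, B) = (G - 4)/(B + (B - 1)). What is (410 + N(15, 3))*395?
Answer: 162819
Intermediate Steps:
N(G, B) = (-4 + G)/(-1 + 2*B) (N(G, B) = (-4 + G)/(B + (-1 + B)) = (-4 + G)/(-1 + 2*B))
(410 + N(15, 3))*395 = (410 + (-4 + 15)/(-1 + 2*3))*395 = (410 + 11/(-1 + 6))*395 = (410 + 11/5)*395 = (2061/5)*395 = 162819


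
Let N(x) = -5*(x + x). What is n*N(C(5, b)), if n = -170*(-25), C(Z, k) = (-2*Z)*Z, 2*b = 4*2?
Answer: 2125000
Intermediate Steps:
b = 4 (b = (4*2)/2 = (½)*8 = 4)
C(Z, k) = -2*Z²
N(x) = -10*x
n = 4250
n*N(C(5, b)) = 4250*(-(-20)*5²) = 4250*(-(-20)*25) = 4250*(-10*(-50)) = 4250*500 = 2125000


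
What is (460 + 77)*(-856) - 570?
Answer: -460242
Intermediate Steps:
(460 + 77)*(-856) - 570 = 537*(-856) - 570 = -459672 - 570 = -460242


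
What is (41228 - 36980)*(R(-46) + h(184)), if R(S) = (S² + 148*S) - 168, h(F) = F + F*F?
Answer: 123956640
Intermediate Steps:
h(F) = F + F²
R(S) = -168 + S² + 148*S
(41228 - 36980)*(R(-46) + h(184)) = (41228 - 36980)*((-168 + (-46)² + 148*(-46)) + 184*(1 + 184)) = 4248*((-168 + 2116 - 6808) + 184*185) = 4248*(-4860 + 34040) = 4248*29180 = 123956640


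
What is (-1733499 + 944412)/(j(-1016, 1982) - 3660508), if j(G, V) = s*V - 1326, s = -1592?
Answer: 789087/6817178 ≈ 0.11575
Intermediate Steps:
j(G, V) = -1326 - 1592*V (j(G, V) = -1592*V - 1326 = -1326 - 1592*V)
(-1733499 + 944412)/(j(-1016, 1982) - 3660508) = (-1733499 + 944412)/((-1326 - 1592*1982) - 3660508) = -789087/((-1326 - 3155344) - 3660508) = -789087/(-3156670 - 3660508) = -789087/(-6817178) = -789087*(-1/6817178) = 789087/6817178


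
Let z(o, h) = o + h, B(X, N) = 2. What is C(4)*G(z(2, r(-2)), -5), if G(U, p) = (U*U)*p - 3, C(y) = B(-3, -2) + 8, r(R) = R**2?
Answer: -1830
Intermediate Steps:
z(o, h) = h + o
C(y) = 10 (C(y) = 2 + 8 = 10)
G(U, p) = -3 + p*U**2 (G(U, p) = U**2*p - 3 = p*U**2 - 3 = -3 + p*U**2)
C(4)*G(z(2, r(-2)), -5) = 10*(-3 - 5*((-2)**2 + 2)**2) = 10*(-3 - 5*(4 + 2)**2) = 10*(-3 - 5*6**2) = 10*(-3 - 5*36) = 10*(-3 - 180) = 10*(-183) = -1830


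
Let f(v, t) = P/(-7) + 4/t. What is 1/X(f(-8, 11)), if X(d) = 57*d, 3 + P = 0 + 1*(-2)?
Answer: 77/4731 ≈ 0.016276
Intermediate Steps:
P = -5 (P = -3 + (0 + 1*(-2)) = -3 + (0 - 2) = -3 - 2 = -5)
f(v, t) = 5/7 + 4/t (f(v, t) = -5/(-7) + 4/t = -5*(-⅐) + 4/t = 5/7 + 4/t)
1/X(f(-8, 11)) = 1/(57*(5/7 + 4/11)) = 1/(57*(83/77)) = 1/(4731/77) = 77/4731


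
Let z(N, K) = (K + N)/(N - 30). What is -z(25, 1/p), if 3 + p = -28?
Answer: 774/155 ≈ 4.9935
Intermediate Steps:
p = -31 (p = -3 - 28 = -31)
z(N, K) = (K + N)/(-30 + N)
-z(25, 1/p) = -(1/(-31) + 25)/(-30 + 25) = -(-1/31 + 25)/(-5) = -(-1)*774/(5*31) = -1*(-774/155) = 774/155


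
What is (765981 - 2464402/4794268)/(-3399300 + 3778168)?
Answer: 1836157866253/908197364312 ≈ 2.0218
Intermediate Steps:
(765981 - 2464402/4794268)/(-3399300 + 3778168) = (765981 - 2464402*1/4794268)/378868 = (765981 - 1232201/2397134)*(1/378868) = (1836157866253/2397134)*(1/378868) = 1836157866253/908197364312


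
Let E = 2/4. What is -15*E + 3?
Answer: -9/2 ≈ -4.5000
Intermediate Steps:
E = 1/2 (E = 2*(1/4) = 1/2 ≈ 0.50000)
-15*E + 3 = -15*1/2 + 3 = -15/2 + 3 = -9/2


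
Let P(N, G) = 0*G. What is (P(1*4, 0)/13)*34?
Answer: 0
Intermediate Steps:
P(N, G) = 0
(P(1*4, 0)/13)*34 = (0/13)*34 = ((1/13)*0)*34 = 0*34 = 0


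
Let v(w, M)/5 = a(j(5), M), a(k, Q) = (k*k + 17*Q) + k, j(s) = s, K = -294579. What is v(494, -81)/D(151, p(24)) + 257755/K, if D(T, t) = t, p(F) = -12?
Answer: 660298835/1178316 ≈ 560.38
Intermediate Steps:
a(k, Q) = k + k² + 17*Q (a(k, Q) = (k² + 17*Q) + k = k + k² + 17*Q)
v(w, M) = 150 + 85*M (v(w, M) = 5*(5 + 5² + 17*M) = 5*(5 + 25 + 17*M) = 5*(30 + 17*M) = 150 + 85*M)
v(494, -81)/D(151, p(24)) + 257755/K = (150 + 85*(-81))/(-12) + 257755/(-294579) = (150 - 6885)*(-1/12) + 257755*(-1/294579) = -6735*(-1/12) - 257755/294579 = 2245/4 - 257755/294579 = 660298835/1178316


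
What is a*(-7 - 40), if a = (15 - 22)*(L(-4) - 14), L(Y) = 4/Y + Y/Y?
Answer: -4606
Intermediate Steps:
L(Y) = 1 + 4/Y (L(Y) = 4/Y + 1 = 1 + 4/Y)
a = 98 (a = (15 - 22)*((4 - 4)/(-4) - 14) = -7*(-¼*0 - 14) = -7*(0 - 14) = -7*(-14) = 98)
a*(-7 - 40) = 98*(-7 - 40) = 98*(-47) = -4606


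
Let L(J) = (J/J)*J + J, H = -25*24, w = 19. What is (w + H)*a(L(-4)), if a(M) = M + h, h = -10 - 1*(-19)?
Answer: -581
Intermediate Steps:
h = 9 (h = -10 + 19 = 9)
H = -600
L(J) = 2*J (L(J) = 1*J + J = J + J = 2*J)
a(M) = 9 + M (a(M) = M + 9 = 9 + M)
(w + H)*a(L(-4)) = (19 - 600)*(9 + 2*(-4)) = -581*(9 - 8) = -581*1 = -581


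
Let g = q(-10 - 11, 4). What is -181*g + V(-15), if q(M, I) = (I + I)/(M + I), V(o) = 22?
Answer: 1822/17 ≈ 107.18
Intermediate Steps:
q(M, I) = 2*I/(I + M) (q(M, I) = (2*I)/(I + M) = 2*I/(I + M))
g = -8/17 (g = 2*4/(4 + (-10 - 11)) = 2*4/(4 - 21) = 2*4/(-17) = 2*4*(-1/17) = -8/17 ≈ -0.47059)
-181*g + V(-15) = -181*(-8/17) + 22 = 1448/17 + 22 = 1822/17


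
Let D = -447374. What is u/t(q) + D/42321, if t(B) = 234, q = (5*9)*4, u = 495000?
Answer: 1158011638/550173 ≈ 2104.8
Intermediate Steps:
q = 180 (q = 45*4 = 180)
u/t(q) + D/42321 = 495000/234 - 447374/42321 = 495000*(1/234) - 447374*1/42321 = 27500/13 - 447374/42321 = 1158011638/550173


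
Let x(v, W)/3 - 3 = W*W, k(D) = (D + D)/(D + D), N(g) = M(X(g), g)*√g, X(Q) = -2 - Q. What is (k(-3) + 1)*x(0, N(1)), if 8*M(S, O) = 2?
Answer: 147/8 ≈ 18.375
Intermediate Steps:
M(S, O) = ¼ (M(S, O) = (⅛)*2 = ¼)
N(g) = √g/4
k(D) = 1 (k(D) = (2*D)/((2*D)) = (2*D)*(1/(2*D)) = 1)
x(v, W) = 9 + 3*W² (x(v, W) = 9 + 3*(W*W) = 9 + 3*W²)
(k(-3) + 1)*x(0, N(1)) = (1 + 1)*(9 + 3*(√1/4)²) = 2*(9 + 3*((¼)*1)²) = 2*(9 + 3*(¼)²) = 2*(9 + 3*(1/16)) = 2*(9 + 3/16) = 2*(147/16) = 147/8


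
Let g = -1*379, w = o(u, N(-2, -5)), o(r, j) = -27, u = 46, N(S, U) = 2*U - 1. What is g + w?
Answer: -406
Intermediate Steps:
N(S, U) = -1 + 2*U
w = -27
g = -379
g + w = -379 - 27 = -406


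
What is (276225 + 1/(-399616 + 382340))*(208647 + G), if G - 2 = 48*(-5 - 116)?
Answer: 967970051064259/17276 ≈ 5.6030e+10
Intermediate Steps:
G = -5806 (G = 2 + 48*(-5 - 116) = 2 + 48*(-121) = 2 - 5808 = -5806)
(276225 + 1/(-399616 + 382340))*(208647 + G) = (276225 + 1/(-399616 + 382340))*(208647 - 5806) = (276225 + 1/(-17276))*202841 = (276225 - 1/17276)*202841 = (4772063099/17276)*202841 = 967970051064259/17276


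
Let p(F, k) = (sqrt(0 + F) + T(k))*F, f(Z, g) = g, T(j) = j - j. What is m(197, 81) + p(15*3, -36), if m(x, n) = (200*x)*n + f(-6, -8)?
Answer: 3191392 + 135*sqrt(5) ≈ 3.1917e+6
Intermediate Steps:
T(j) = 0
m(x, n) = -8 + 200*n*x (m(x, n) = (200*x)*n - 8 = 200*n*x - 8 = -8 + 200*n*x)
p(F, k) = F**(3/2) (p(F, k) = (sqrt(0 + F) + 0)*F = (sqrt(F) + 0)*F = sqrt(F)*F = F**(3/2))
m(197, 81) + p(15*3, -36) = (-8 + 200*81*197) + (15*3)**(3/2) = (-8 + 3191400) + 45**(3/2) = 3191392 + 135*sqrt(5)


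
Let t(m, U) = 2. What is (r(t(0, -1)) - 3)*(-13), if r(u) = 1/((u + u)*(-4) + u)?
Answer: 559/14 ≈ 39.929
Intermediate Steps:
r(u) = -1/(7*u) (r(u) = 1/((2*u)*(-4) + u) = 1/(-8*u + u) = 1/(-7*u) = -1/(7*u))
(r(t(0, -1)) - 3)*(-13) = (-1/7/2 - 3)*(-13) = (-1/7*1/2 - 3)*(-13) = (-1/14 - 3)*(-13) = -43/14*(-13) = 559/14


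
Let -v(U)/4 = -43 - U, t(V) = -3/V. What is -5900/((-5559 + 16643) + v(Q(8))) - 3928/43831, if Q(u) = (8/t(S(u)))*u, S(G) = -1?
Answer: -227363743/372826486 ≈ -0.60984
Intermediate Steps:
Q(u) = 8*u/3 (Q(u) = (8/((-3/(-1))))*u = (8/((-3*(-1))))*u = (8/3)*u = (8*(⅓))*u = 8*u/3)
v(U) = 172 + 4*U (v(U) = -4*(-43 - U) = 172 + 4*U)
-5900/((-5559 + 16643) + v(Q(8))) - 3928/43831 = -5900/((-5559 + 16643) + (172 + 4*((8/3)*8))) - 3928/43831 = -5900/(11084 + (172 + 4*(64/3))) - 3928*1/43831 = -5900/(11084 + (172 + 256/3)) - 3928/43831 = -5900/(11084 + 772/3) - 3928/43831 = -5900/34024/3 - 3928/43831 = -5900*3/34024 - 3928/43831 = -4425/8506 - 3928/43831 = -227363743/372826486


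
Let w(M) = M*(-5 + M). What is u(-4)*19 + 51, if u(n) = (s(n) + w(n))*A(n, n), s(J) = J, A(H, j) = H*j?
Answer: 9779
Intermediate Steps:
u(n) = n²*(n + n*(-5 + n)) (u(n) = (n + n*(-5 + n))*(n*n) = (n + n*(-5 + n))*n² = n²*(n + n*(-5 + n)))
u(-4)*19 + 51 = ((-4)³*(-4 - 4))*19 + 51 = -64*(-8)*19 + 51 = 512*19 + 51 = 9728 + 51 = 9779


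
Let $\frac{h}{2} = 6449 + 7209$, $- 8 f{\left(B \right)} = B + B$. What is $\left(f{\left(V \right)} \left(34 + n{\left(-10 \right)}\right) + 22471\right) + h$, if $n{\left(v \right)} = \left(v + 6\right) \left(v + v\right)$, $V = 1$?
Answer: $\frac{99517}{2} \approx 49759.0$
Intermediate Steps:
$f{\left(B \right)} = - \frac{B}{4}$ ($f{\left(B \right)} = - \frac{B + B}{8} = - \frac{2 B}{8} = - \frac{B}{4}$)
$h = 27316$ ($h = 2 \left(6449 + 7209\right) = 2 \cdot 13658 = 27316$)
$n{\left(v \right)} = 2 v \left(6 + v\right)$ ($n{\left(v \right)} = \left(6 + v\right) 2 v = 2 v \left(6 + v\right)$)
$\left(f{\left(V \right)} \left(34 + n{\left(-10 \right)}\right) + 22471\right) + h = \left(\left(- \frac{1}{4}\right) 1 \left(34 + 2 \left(-10\right) \left(6 - 10\right)\right) + 22471\right) + 27316 = \left(- \frac{34 + 2 \left(-10\right) \left(-4\right)}{4} + 22471\right) + 27316 = \left(- \frac{34 + 80}{4} + 22471\right) + 27316 = \left(\left(- \frac{1}{4}\right) 114 + 22471\right) + 27316 = \left(- \frac{57}{2} + 22471\right) + 27316 = \frac{44885}{2} + 27316 = \frac{99517}{2}$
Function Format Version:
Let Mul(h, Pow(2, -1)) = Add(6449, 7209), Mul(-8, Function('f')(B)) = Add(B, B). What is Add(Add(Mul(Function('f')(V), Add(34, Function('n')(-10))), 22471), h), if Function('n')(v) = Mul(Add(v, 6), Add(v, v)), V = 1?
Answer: Rational(99517, 2) ≈ 49759.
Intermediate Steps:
Function('f')(B) = Mul(Rational(-1, 4), B) (Function('f')(B) = Mul(Rational(-1, 8), Add(B, B)) = Mul(Rational(-1, 8), Mul(2, B)) = Mul(Rational(-1, 4), B))
h = 27316 (h = Mul(2, Add(6449, 7209)) = Mul(2, 13658) = 27316)
Function('n')(v) = Mul(2, v, Add(6, v)) (Function('n')(v) = Mul(Add(6, v), Mul(2, v)) = Mul(2, v, Add(6, v)))
Add(Add(Mul(Function('f')(V), Add(34, Function('n')(-10))), 22471), h) = Add(Add(Mul(Mul(Rational(-1, 4), 1), Add(34, Mul(2, -10, Add(6, -10)))), 22471), 27316) = Add(Add(Mul(Rational(-1, 4), Add(34, Mul(2, -10, -4))), 22471), 27316) = Add(Add(Mul(Rational(-1, 4), Add(34, 80)), 22471), 27316) = Add(Add(Mul(Rational(-1, 4), 114), 22471), 27316) = Add(Add(Rational(-57, 2), 22471), 27316) = Add(Rational(44885, 2), 27316) = Rational(99517, 2)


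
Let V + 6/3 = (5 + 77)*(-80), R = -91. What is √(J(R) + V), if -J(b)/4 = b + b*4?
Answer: I*√4742 ≈ 68.862*I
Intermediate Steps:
J(b) = -20*b (J(b) = -4*(b + b*4) = -4*(b + 4*b) = -20*b)
V = -6562 (V = -2 + (5 + 77)*(-80) = -2 + 82*(-80) = -2 - 6560 = -6562)
√(J(R) + V) = √(-20*(-91) - 6562) = √(1820 - 6562) = √(-4742) = I*√4742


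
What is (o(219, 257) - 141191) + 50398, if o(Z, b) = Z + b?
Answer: -90317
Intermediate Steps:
(o(219, 257) - 141191) + 50398 = ((219 + 257) - 141191) + 50398 = (476 - 141191) + 50398 = -140715 + 50398 = -90317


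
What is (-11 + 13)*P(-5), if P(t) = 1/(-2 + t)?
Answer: -2/7 ≈ -0.28571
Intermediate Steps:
(-11 + 13)*P(-5) = (-11 + 13)/(-2 - 5) = 2/(-7) = 2*(-⅐) = -2/7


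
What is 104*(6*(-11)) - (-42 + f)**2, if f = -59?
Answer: -17065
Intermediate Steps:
104*(6*(-11)) - (-42 + f)**2 = 104*(6*(-11)) - (-42 - 59)**2 = 104*(-66) - 1*(-101)**2 = -6864 - 1*10201 = -6864 - 10201 = -17065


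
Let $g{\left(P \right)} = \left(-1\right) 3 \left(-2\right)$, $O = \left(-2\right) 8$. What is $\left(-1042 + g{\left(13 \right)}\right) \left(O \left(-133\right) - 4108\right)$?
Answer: $2051280$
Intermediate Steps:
$O = -16$
$g{\left(P \right)} = 6$ ($g{\left(P \right)} = \left(-3\right) \left(-2\right) = 6$)
$\left(-1042 + g{\left(13 \right)}\right) \left(O \left(-133\right) - 4108\right) = \left(-1042 + 6\right) \left(\left(-16\right) \left(-133\right) - 4108\right) = - 1036 \left(2128 - 4108\right) = \left(-1036\right) \left(-1980\right) = 2051280$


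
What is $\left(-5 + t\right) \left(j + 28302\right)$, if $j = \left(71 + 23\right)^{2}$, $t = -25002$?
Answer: $-928709966$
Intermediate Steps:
$j = 8836$ ($j = 94^{2} = 8836$)
$\left(-5 + t\right) \left(j + 28302\right) = \left(-5 - 25002\right) \left(8836 + 28302\right) = \left(-25007\right) 37138 = -928709966$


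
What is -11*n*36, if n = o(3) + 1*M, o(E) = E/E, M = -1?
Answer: 0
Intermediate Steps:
o(E) = 1
n = 0 (n = 1 + 1*(-1) = 1 - 1 = 0)
-11*n*36 = -11*0*36 = 0*36 = 0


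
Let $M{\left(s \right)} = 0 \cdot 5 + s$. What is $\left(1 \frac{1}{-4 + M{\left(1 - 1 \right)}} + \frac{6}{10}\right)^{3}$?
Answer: $\frac{343}{8000} \approx 0.042875$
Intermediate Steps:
$M{\left(s \right)} = s$ ($M{\left(s \right)} = 0 + s = s$)
$\left(1 \frac{1}{-4 + M{\left(1 - 1 \right)}} + \frac{6}{10}\right)^{3} = \left(1 \frac{1}{-4 + \left(1 - 1\right)} + \frac{6}{10}\right)^{3} = \left(1 \frac{1}{-4 + \left(1 - 1\right)} + 6 \cdot \frac{1}{10}\right)^{3} = \left(1 \frac{1}{-4 + 0} + \frac{3}{5}\right)^{3} = \left(1 \frac{1}{-4} + \frac{3}{5}\right)^{3} = \left(1 \left(- \frac{1}{4}\right) + \frac{3}{5}\right)^{3} = \left(- \frac{1}{4} + \frac{3}{5}\right)^{3} = \left(\frac{7}{20}\right)^{3} = \frac{343}{8000}$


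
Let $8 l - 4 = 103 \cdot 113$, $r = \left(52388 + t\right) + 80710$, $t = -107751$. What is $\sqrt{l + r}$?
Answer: $\frac{\sqrt{428838}}{4} \approx 163.71$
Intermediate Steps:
$r = 25347$ ($r = \left(52388 - 107751\right) + 80710 = -55363 + 80710 = 25347$)
$l = \frac{11643}{8}$ ($l = \frac{1}{2} + \frac{103 \cdot 113}{8} = \frac{1}{2} + \frac{1}{8} \cdot 11639 = \frac{1}{2} + \frac{11639}{8} = \frac{11643}{8} \approx 1455.4$)
$\sqrt{l + r} = \sqrt{\frac{11643}{8} + 25347} = \sqrt{\frac{214419}{8}} = \frac{\sqrt{428838}}{4}$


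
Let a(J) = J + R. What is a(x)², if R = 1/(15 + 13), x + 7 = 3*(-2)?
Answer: 131769/784 ≈ 168.07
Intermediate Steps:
x = -13 (x = -7 + 3*(-2) = -7 - 6 = -13)
R = 1/28 ≈ 0.035714
a(J) = 1/28 + J (a(J) = J + 1/28 = 1/28 + J)
a(x)² = (1/28 - 13)² = (-363/28)² = 131769/784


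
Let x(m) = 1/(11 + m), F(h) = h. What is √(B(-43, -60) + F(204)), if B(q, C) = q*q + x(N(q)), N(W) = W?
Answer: √131390/8 ≈ 45.310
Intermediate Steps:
B(q, C) = q² + 1/(11 + q) (B(q, C) = q*q + 1/(11 + q) = q² + 1/(11 + q))
√(B(-43, -60) + F(204)) = √((1 + (-43)²*(11 - 43))/(11 - 43) + 204) = √((1 + 1849*(-32))/(-32) + 204) = √(-(1 - 59168)/32 + 204) = √(-1/32*(-59167) + 204) = √(59167/32 + 204) = √(65695/32) = √131390/8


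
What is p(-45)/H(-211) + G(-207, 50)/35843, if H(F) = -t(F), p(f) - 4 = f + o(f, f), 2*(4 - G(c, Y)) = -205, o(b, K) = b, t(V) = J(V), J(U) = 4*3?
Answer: 770944/107529 ≈ 7.1696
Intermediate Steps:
J(U) = 12
t(V) = 12
G(c, Y) = 213/2 (G(c, Y) = 4 - 1/2*(-205) = 4 + 205/2 = 213/2)
p(f) = 4 + 2*f (p(f) = 4 + (f + f) = 4 + 2*f)
H(F) = -12 (H(F) = -1*12 = -12)
p(-45)/H(-211) + G(-207, 50)/35843 = (4 + 2*(-45))/(-12) + (213/2)/35843 = (4 - 90)*(-1/12) + (213/2)*(1/35843) = -86*(-1/12) + 213/71686 = 43/6 + 213/71686 = 770944/107529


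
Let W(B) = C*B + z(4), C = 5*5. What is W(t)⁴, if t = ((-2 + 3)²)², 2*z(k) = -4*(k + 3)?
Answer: 14641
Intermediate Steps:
C = 25
z(k) = -6 - 2*k (z(k) = (-4*(k + 3))/2 = (-4*(3 + k))/2 = (-12 - 4*k)/2 = -6 - 2*k)
t = 1 (t = (1²)² = 1² = 1)
W(B) = -14 + 25*B (W(B) = 25*B + (-6 - 2*4) = 25*B + (-6 - 8) = 25*B - 14 = -14 + 25*B)
W(t)⁴ = (-14 + 25*1)⁴ = (-14 + 25)⁴ = 11⁴ = 14641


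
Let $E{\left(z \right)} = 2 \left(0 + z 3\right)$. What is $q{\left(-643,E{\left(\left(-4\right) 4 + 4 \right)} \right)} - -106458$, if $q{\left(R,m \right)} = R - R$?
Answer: $106458$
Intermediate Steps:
$E{\left(z \right)} = 6 z$ ($E{\left(z \right)} = 2 \left(0 + 3 z\right) = 2 \cdot 3 z = 6 z$)
$q{\left(R,m \right)} = 0$
$q{\left(-643,E{\left(\left(-4\right) 4 + 4 \right)} \right)} - -106458 = 0 - -106458 = 0 + 106458 = 106458$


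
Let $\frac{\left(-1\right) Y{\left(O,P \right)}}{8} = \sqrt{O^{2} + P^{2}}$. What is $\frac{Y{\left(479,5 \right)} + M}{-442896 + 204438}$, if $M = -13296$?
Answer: $\frac{2216}{39743} + \frac{68 \sqrt{794}}{119229} \approx 0.071829$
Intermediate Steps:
$Y{\left(O,P \right)} = - 8 \sqrt{O^{2} + P^{2}}$
$\frac{Y{\left(479,5 \right)} + M}{-442896 + 204438} = \frac{- 8 \sqrt{479^{2} + 5^{2}} - 13296}{-442896 + 204438} = \frac{- 8 \sqrt{229441 + 25} - 13296}{-238458} = \left(- 8 \sqrt{229466} - 13296\right) \left(- \frac{1}{238458}\right) = \left(- 8 \cdot 17 \sqrt{794} - 13296\right) \left(- \frac{1}{238458}\right) = \left(- 136 \sqrt{794} - 13296\right) \left(- \frac{1}{238458}\right) = \left(-13296 - 136 \sqrt{794}\right) \left(- \frac{1}{238458}\right) = \frac{2216}{39743} + \frac{68 \sqrt{794}}{119229}$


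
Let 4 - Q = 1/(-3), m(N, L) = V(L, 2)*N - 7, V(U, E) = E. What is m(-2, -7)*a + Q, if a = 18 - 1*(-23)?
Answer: -1340/3 ≈ -446.67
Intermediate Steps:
m(N, L) = -7 + 2*N (m(N, L) = 2*N - 7 = -7 + 2*N)
a = 41 (a = 18 + 23 = 41)
Q = 13/3 (Q = 4 - 1/(-3) = 4 - 1*(-⅓) = 4 + ⅓ = 13/3 ≈ 4.3333)
m(-2, -7)*a + Q = (-7 + 2*(-2))*41 + 13/3 = (-7 - 4)*41 + 13/3 = -11*41 + 13/3 = -451 + 13/3 = -1340/3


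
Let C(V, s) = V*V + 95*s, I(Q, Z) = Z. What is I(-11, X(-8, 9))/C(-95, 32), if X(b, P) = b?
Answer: -8/12065 ≈ -0.00066307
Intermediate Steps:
C(V, s) = V**2 + 95*s
I(-11, X(-8, 9))/C(-95, 32) = -8/((-95)**2 + 95*32) = -8/(9025 + 3040) = -8/12065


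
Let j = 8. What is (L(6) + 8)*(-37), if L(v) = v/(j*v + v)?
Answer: -2701/9 ≈ -300.11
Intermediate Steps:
L(v) = ⅑ (L(v) = v/(8*v + v) = v/((9*v)) = v*(1/(9*v)) = ⅑)
(L(6) + 8)*(-37) = (⅑ + 8)*(-37) = (73/9)*(-37) = -2701/9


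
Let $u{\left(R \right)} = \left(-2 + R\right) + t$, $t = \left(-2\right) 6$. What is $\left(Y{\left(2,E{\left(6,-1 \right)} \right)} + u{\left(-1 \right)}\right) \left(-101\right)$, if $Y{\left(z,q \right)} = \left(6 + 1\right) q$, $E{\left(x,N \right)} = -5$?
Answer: $5050$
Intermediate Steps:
$t = -12$
$Y{\left(z,q \right)} = 7 q$
$u{\left(R \right)} = -14 + R$ ($u{\left(R \right)} = \left(-2 + R\right) - 12 = -14 + R$)
$\left(Y{\left(2,E{\left(6,-1 \right)} \right)} + u{\left(-1 \right)}\right) \left(-101\right) = \left(7 \left(-5\right) - 15\right) \left(-101\right) = \left(-35 - 15\right) \left(-101\right) = \left(-50\right) \left(-101\right) = 5050$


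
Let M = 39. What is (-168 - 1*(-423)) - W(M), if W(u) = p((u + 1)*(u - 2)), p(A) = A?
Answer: -1225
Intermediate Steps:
W(u) = (1 + u)*(-2 + u) (W(u) = (u + 1)*(u - 2) = (1 + u)*(-2 + u))
(-168 - 1*(-423)) - W(M) = (-168 - 1*(-423)) - (-2 + 39² - 1*39) = (-168 + 423) - (-2 + 1521 - 39) = 255 - 1*1480 = 255 - 1480 = -1225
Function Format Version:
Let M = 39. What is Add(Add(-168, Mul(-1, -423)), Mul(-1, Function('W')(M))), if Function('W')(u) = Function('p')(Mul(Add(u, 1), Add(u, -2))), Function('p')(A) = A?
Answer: -1225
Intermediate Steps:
Function('W')(u) = Mul(Add(1, u), Add(-2, u)) (Function('W')(u) = Mul(Add(u, 1), Add(u, -2)) = Mul(Add(1, u), Add(-2, u)))
Add(Add(-168, Mul(-1, -423)), Mul(-1, Function('W')(M))) = Add(Add(-168, Mul(-1, -423)), Mul(-1, Add(-2, Pow(39, 2), Mul(-1, 39)))) = Add(Add(-168, 423), Mul(-1, Add(-2, 1521, -39))) = Add(255, Mul(-1, 1480)) = Add(255, -1480) = -1225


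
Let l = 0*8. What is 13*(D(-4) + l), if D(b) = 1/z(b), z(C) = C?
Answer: -13/4 ≈ -3.2500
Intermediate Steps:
D(b) = 1/b
l = 0
13*(D(-4) + l) = 13*(1/(-4) + 0) = 13*(-1/4 + 0) = 13*(-1/4) = -13/4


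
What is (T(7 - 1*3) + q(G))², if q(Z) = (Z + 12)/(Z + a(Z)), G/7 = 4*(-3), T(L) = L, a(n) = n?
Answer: 961/49 ≈ 19.612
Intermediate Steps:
G = -84 (G = 7*(4*(-3)) = 7*(-12) = -84)
q(Z) = (12 + Z)/(2*Z) (q(Z) = (Z + 12)/(Z + Z) = (12 + Z)/((2*Z)) = (12 + Z)*(1/(2*Z)) = (12 + Z)/(2*Z))
(T(7 - 1*3) + q(G))² = ((7 - 1*3) + (½)*(12 - 84)/(-84))² = ((7 - 3) + (½)*(-1/84)*(-72))² = (4 + 3/7)² = (31/7)² = 961/49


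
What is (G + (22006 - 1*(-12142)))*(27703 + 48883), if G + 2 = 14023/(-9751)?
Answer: 25498820311078/9751 ≈ 2.6150e+9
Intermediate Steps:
G = -33525/9751 (G = -2 + 14023/(-9751) = -2 + 14023*(-1/9751) = -2 - 14023/9751 = -33525/9751 ≈ -3.4381)
(G + (22006 - 1*(-12142)))*(27703 + 48883) = (-33525/9751 + (22006 - 1*(-12142)))*(27703 + 48883) = (-33525/9751 + (22006 + 12142))*76586 = (-33525/9751 + 34148)*76586 = (332943623/9751)*76586 = 25498820311078/9751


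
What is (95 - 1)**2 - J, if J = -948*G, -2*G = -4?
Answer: 10732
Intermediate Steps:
G = 2 (G = -1/2*(-4) = 2)
J = -1896 (J = -948*2 = -1896)
(95 - 1)**2 - J = (95 - 1)**2 - 1*(-1896) = 94**2 + 1896 = 8836 + 1896 = 10732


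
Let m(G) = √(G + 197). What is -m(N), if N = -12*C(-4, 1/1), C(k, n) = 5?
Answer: -√137 ≈ -11.705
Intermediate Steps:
N = -60 (N = -12*5 = -60)
m(G) = √(197 + G)
-m(N) = -√(197 - 60) = -√137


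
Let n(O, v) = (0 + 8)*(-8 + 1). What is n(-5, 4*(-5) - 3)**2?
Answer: 3136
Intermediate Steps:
n(O, v) = -56 (n(O, v) = 8*(-7) = -56)
n(-5, 4*(-5) - 3)**2 = (-56)**2 = 3136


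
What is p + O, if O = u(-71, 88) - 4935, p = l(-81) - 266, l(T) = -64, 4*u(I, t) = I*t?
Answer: -6827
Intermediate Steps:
u(I, t) = I*t/4 (u(I, t) = (I*t)/4 = I*t/4)
p = -330 (p = -64 - 266 = -330)
O = -6497 (O = (¼)*(-71)*88 - 4935 = -1562 - 4935 = -6497)
p + O = -330 - 6497 = -6827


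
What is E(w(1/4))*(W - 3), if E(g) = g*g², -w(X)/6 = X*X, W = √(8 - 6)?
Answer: 81/512 - 27*√2/512 ≈ 0.083625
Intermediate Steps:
W = √2 ≈ 1.4142
w(X) = -6*X² (w(X) = -6*X*X = -6*X²)
E(g) = g³
E(w(1/4))*(W - 3) = (-6*(1/4)²)³*(√2 - 3) = (-6*(¼)²)³*(-3 + √2) = (-6*1/16)³*(-3 + √2) = (-3/8)³*(-3 + √2) = -27*(-3 + √2)/512 = 81/512 - 27*√2/512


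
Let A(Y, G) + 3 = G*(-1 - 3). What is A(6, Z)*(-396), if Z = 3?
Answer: 5940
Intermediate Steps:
A(Y, G) = -3 - 4*G (A(Y, G) = -3 + G*(-1 - 3) = -3 + G*(-4) = -3 - 4*G)
A(6, Z)*(-396) = (-3 - 4*3)*(-396) = (-3 - 12)*(-396) = -15*(-396) = 5940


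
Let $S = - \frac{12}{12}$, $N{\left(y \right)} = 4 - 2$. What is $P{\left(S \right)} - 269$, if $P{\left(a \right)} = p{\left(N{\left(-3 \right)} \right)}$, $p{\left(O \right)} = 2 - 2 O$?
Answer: $-271$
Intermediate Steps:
$N{\left(y \right)} = 2$
$S = -1$ ($S = \left(-12\right) \frac{1}{12} = -1$)
$P{\left(a \right)} = -2$ ($P{\left(a \right)} = 2 - 4 = -2$)
$P{\left(S \right)} - 269 = -2 - 269 = -271$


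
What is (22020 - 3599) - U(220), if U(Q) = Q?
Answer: 18201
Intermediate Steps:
(22020 - 3599) - U(220) = (22020 - 3599) - 1*220 = 18421 - 220 = 18201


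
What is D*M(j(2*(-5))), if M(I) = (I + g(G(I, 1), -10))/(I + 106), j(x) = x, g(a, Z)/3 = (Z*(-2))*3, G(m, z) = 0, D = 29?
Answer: 2465/48 ≈ 51.354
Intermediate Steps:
g(a, Z) = -18*Z (g(a, Z) = 3*((Z*(-2))*3) = 3*(-2*Z*3) = 3*(-6*Z) = -18*Z)
M(I) = (180 + I)/(106 + I) (M(I) = (I - 18*(-10))/(I + 106) = (I + 180)/(106 + I) = (180 + I)/(106 + I))
D*M(j(2*(-5))) = 29*((180 + 2*(-5))/(106 + 2*(-5))) = 29*((180 - 10)/(106 - 10)) = 29*(170/96) = 29*((1/96)*170) = 29*(85/48) = 2465/48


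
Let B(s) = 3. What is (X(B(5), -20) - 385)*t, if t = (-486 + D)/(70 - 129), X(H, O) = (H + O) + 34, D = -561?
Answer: -385296/59 ≈ -6530.4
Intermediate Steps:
X(H, O) = 34 + H + O
t = 1047/59 (t = (-486 - 561)/(70 - 129) = -1047/(-59) = -1047*(-1/59) = 1047/59 ≈ 17.746)
(X(B(5), -20) - 385)*t = ((34 + 3 - 20) - 385)*(1047/59) = (17 - 385)*(1047/59) = -368*1047/59 = -385296/59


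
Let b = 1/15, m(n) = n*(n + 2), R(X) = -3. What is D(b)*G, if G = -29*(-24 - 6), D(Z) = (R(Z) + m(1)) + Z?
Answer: 58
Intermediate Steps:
m(n) = n*(2 + n)
b = 1/15 ≈ 0.066667
D(Z) = Z (D(Z) = (-3 + 1*(2 + 1)) + Z = (-3 + 1*3) + Z = (-3 + 3) + Z = 0 + Z = Z)
G = 870 (G = -29*(-30) = 870)
D(b)*G = (1/15)*870 = 58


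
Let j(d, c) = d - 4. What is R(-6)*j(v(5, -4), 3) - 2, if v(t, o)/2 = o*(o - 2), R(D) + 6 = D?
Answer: -530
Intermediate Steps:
R(D) = -6 + D
v(t, o) = 2*o*(-2 + o) (v(t, o) = 2*(o*(o - 2)) = 2*(o*(-2 + o)) = 2*o*(-2 + o))
j(d, c) = -4 + d
R(-6)*j(v(5, -4), 3) - 2 = (-6 - 6)*(-4 + 2*(-4)*(-2 - 4)) - 2 = -12*(-4 + 2*(-4)*(-6)) - 2 = -12*(-4 + 48) - 2 = -12*44 - 2 = -528 - 2 = -530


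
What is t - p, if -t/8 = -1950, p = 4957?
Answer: 10643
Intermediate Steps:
t = 15600 (t = -8*(-1950) = 15600)
t - p = 15600 - 1*4957 = 15600 - 4957 = 10643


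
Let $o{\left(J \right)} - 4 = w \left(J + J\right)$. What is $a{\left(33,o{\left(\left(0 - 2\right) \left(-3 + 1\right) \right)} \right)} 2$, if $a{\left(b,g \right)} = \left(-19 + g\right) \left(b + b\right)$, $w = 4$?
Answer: $2244$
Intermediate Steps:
$o{\left(J \right)} = 4 + 8 J$ ($o{\left(J \right)} = 4 + 4 \left(J + J\right) = 4 + 4 \cdot 2 J = 4 + 8 J$)
$a{\left(b,g \right)} = 2 b \left(-19 + g\right)$ ($a{\left(b,g \right)} = \left(-19 + g\right) 2 b = 2 b \left(-19 + g\right)$)
$a{\left(33,o{\left(\left(0 - 2\right) \left(-3 + 1\right) \right)} \right)} 2 = 2 \cdot 33 \left(-19 + \left(4 + 8 \left(0 - 2\right) \left(-3 + 1\right)\right)\right) 2 = 2 \cdot 33 \left(-19 + \left(4 + 8 \left(\left(-2\right) \left(-2\right)\right)\right)\right) 2 = 2 \cdot 33 \left(-19 + \left(4 + 8 \cdot 4\right)\right) 2 = 2 \cdot 33 \left(-19 + \left(4 + 32\right)\right) 2 = 2 \cdot 33 \left(-19 + 36\right) 2 = 2 \cdot 33 \cdot 17 \cdot 2 = 1122 \cdot 2 = 2244$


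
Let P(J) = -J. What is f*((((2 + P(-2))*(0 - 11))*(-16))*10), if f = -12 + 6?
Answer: -42240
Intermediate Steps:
f = -6
f*((((2 + P(-2))*(0 - 11))*(-16))*10) = -6*((2 - 1*(-2))*(0 - 11))*(-16)*10 = -6*((2 + 2)*(-11))*(-16)*10 = -6*(4*(-11))*(-16)*10 = -6*(-44*(-16))*10 = -4224*10 = -6*7040 = -42240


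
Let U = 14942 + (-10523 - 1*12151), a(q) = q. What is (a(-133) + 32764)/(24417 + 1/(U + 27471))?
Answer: 644103309/481967164 ≈ 1.3364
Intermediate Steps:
U = -7732 (U = 14942 + (-10523 - 12151) = 14942 - 22674 = -7732)
(a(-133) + 32764)/(24417 + 1/(U + 27471)) = (-133 + 32764)/(24417 + 1/(-7732 + 27471)) = 32631/(24417 + 1/19739) = 32631/(481967164/19739) = 32631*(19739/481967164) = 644103309/481967164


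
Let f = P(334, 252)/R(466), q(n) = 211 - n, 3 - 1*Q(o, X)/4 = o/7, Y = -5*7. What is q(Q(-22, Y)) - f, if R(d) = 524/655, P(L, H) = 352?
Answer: -1775/7 ≈ -253.57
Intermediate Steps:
Y = -35
Q(o, X) = 12 - 4*o/7
R(d) = 4/5 (R(d) = 524*(1/655) = 4/5)
f = 440 (f = 352/(4/5) = 352*(5/4) = 440)
q(Q(-22, Y)) - f = (211 - (12 - 4/7*(-22))) - 1*440 = (211 - (12 + 88/7)) - 440 = (211 - 1*172/7) - 440 = (211 - 172/7) - 440 = 1305/7 - 440 = -1775/7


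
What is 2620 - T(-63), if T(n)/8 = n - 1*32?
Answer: 3380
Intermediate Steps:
T(n) = -256 + 8*n (T(n) = 8*(n - 1*32) = 8*(n - 32) = 8*(-32 + n) = -256 + 8*n)
2620 - T(-63) = 2620 - (-256 + 8*(-63)) = 2620 - (-256 - 504) = 2620 - 1*(-760) = 2620 + 760 = 3380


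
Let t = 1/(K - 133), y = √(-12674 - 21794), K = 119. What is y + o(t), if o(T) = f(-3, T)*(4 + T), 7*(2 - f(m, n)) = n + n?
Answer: 5445/686 + 2*I*√8617 ≈ 7.9373 + 185.66*I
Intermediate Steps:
y = 2*I*√8617 (y = √(-34468) = 2*I*√8617 ≈ 185.66*I)
f(m, n) = 2 - 2*n/7 (f(m, n) = 2 - (n + n)/7 = 2 - 2*n/7)
t = -1/14 (t = 1/(119 - 133) = 1/(-14) = -1/14 ≈ -0.071429)
o(T) = (2 - 2*T/7)*(4 + T)
y + o(t) = 2*I*√8617 - 2*(-7 - 1/14)*(4 - 1/14)/7 = 2*I*√8617 - 2/7*(-99/14)*55/14 = 2*I*√8617 + 5445/686 = 5445/686 + 2*I*√8617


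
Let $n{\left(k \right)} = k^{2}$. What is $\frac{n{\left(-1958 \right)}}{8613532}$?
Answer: $\frac{958441}{2153383} \approx 0.44509$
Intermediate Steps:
$\frac{n{\left(-1958 \right)}}{8613532} = \frac{\left(-1958\right)^{2}}{8613532} = 3833764 \cdot \frac{1}{8613532} = \frac{958441}{2153383}$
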